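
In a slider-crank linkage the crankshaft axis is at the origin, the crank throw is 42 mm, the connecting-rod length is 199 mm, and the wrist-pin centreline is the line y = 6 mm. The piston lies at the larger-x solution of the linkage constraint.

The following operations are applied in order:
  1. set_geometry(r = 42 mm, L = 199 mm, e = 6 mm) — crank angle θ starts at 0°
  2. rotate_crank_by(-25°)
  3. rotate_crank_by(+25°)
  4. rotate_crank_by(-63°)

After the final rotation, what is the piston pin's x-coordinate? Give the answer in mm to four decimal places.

213.2724

set_geometry: r = 42 mm, L = 199 mm, e = 6 mm; θ ← 0°
rotate_crank_by(-25°): θ ← 0° -25° = -25°
rotate_crank_by(+25°): θ ← -25° +25° = 0°
rotate_crank_by(-63°): θ ← 0° -63° = -63°
crank pin P = (r cos θ, r sin θ) = (19.067601, -37.422274)
h = r sin θ − e = -37.422274 − 6 = -43.422274
x = r cos θ + √(L² − h²) = 19.067601 + √(39601.0 − 1885.4939) = 19.067601 + 194.204805 = 213.272406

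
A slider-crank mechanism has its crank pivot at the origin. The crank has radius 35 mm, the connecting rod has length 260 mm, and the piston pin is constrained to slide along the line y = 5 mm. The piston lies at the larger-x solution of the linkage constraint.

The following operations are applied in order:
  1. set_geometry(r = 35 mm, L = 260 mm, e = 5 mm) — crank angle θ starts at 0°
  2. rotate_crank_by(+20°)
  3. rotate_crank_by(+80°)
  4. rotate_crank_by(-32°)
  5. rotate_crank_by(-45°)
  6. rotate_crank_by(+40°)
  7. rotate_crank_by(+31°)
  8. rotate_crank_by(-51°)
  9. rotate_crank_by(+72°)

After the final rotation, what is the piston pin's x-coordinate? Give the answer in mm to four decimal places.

243.8316

set_geometry: r = 35 mm, L = 260 mm, e = 5 mm; θ ← 0°
rotate_crank_by(+20°): θ ← 0° +20° = 20°
rotate_crank_by(+80°): θ ← 20° +80° = 100°
rotate_crank_by(-32°): θ ← 100° -32° = 68°
rotate_crank_by(-45°): θ ← 68° -45° = 23°
rotate_crank_by(+40°): θ ← 23° +40° = 63°
rotate_crank_by(+31°): θ ← 63° +31° = 94°
rotate_crank_by(-51°): θ ← 94° -51° = 43°
rotate_crank_by(+72°): θ ← 43° +72° = 115°
crank pin P = (r cos θ, r sin θ) = (-14.791639, 31.720773)
h = r sin θ − e = 31.720773 − 5 = 26.720773
x = r cos θ + √(L² − h²) = -14.791639 + √(67600.0 − 713.9997) = -14.791639 + 258.623279 = 243.831640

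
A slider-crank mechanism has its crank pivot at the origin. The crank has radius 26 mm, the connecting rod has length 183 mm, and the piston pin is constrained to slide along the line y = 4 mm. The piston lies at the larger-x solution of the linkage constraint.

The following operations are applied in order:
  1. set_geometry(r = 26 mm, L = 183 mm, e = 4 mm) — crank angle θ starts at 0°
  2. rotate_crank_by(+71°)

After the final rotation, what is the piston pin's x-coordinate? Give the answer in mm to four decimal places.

190.3035

set_geometry: r = 26 mm, L = 183 mm, e = 4 mm; θ ← 0°
rotate_crank_by(+71°): θ ← 0° +71° = 71°
crank pin P = (r cos θ, r sin θ) = (8.464772, 24.583483)
h = r sin θ − e = 24.583483 − 4 = 20.583483
x = r cos θ + √(L² − h²) = 8.464772 + √(33489.0 − 423.6798) = 8.464772 + 181.838720 = 190.303492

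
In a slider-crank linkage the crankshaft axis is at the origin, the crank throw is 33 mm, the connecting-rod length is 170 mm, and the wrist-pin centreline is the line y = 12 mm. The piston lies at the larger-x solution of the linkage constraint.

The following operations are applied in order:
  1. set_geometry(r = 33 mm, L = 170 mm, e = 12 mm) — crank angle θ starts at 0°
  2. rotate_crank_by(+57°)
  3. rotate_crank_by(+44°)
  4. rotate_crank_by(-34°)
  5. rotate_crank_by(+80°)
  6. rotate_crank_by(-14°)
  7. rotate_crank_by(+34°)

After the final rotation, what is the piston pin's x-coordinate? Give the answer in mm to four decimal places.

set_geometry: r = 33 mm, L = 170 mm, e = 12 mm; θ ← 0°
rotate_crank_by(+57°): θ ← 0° +57° = 57°
rotate_crank_by(+44°): θ ← 57° +44° = 101°
rotate_crank_by(-34°): θ ← 101° -34° = 67°
rotate_crank_by(+80°): θ ← 67° +80° = 147°
rotate_crank_by(-14°): θ ← 147° -14° = 133°
rotate_crank_by(+34°): θ ← 133° +34° = 167°
crank pin P = (r cos θ, r sin θ) = (-32.154212, 7.423385)
h = r sin θ − e = 7.423385 − 12 = -4.576615
x = r cos θ + √(L² − h²) = -32.154212 + √(28900.0 − 20.9454) = -32.154212 + 169.938385 = 137.784173

137.7842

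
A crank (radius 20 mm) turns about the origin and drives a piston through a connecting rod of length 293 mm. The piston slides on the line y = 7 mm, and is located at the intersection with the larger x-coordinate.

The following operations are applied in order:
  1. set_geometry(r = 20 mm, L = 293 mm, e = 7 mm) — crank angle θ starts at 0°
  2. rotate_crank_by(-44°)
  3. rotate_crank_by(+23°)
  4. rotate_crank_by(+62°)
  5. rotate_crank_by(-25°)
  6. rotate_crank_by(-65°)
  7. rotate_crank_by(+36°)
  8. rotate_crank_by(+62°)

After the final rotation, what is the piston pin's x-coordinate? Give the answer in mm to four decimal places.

306.0094

set_geometry: r = 20 mm, L = 293 mm, e = 7 mm; θ ← 0°
rotate_crank_by(-44°): θ ← 0° -44° = -44°
rotate_crank_by(+23°): θ ← -44° +23° = -21°
rotate_crank_by(+62°): θ ← -21° +62° = 41°
rotate_crank_by(-25°): θ ← 41° -25° = 16°
rotate_crank_by(-65°): θ ← 16° -65° = -49°
rotate_crank_by(+36°): θ ← -49° +36° = -13°
rotate_crank_by(+62°): θ ← -13° +62° = 49°
crank pin P = (r cos θ, r sin θ) = (13.121181, 15.094192)
h = r sin θ − e = 15.094192 − 7 = 8.094192
x = r cos θ + √(L² − h²) = 13.121181 + √(85849.0 − 65.5159) = 13.121181 + 292.888177 = 306.009357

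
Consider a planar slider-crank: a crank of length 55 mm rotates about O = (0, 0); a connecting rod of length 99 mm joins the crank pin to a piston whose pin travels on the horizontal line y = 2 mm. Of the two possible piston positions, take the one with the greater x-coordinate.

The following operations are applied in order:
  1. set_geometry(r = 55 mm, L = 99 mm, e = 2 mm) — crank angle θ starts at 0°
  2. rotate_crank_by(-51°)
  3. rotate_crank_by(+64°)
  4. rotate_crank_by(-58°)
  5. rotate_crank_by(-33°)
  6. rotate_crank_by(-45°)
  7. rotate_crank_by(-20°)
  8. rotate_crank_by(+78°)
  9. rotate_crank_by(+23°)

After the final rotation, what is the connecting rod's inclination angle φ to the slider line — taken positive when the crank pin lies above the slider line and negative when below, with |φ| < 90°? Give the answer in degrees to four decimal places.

set_geometry: r = 55 mm, L = 99 mm, e = 2 mm; θ ← 0°
rotate_crank_by(-51°): θ ← 0° -51° = -51°
rotate_crank_by(+64°): θ ← -51° +64° = 13°
rotate_crank_by(-58°): θ ← 13° -58° = -45°
rotate_crank_by(-33°): θ ← -45° -33° = -78°
rotate_crank_by(-45°): θ ← -78° -45° = -123°
rotate_crank_by(-20°): θ ← -123° -20° = -143°
rotate_crank_by(+78°): θ ← -143° +78° = -65°
rotate_crank_by(+23°): θ ← -65° +23° = -42°
crank pin P = (r cos θ, r sin θ) = (40.872965, -36.802183)
h = r sin θ − e = -36.802183 − 2 = -38.802183
sin φ = h / L = -38.802183 / 99 = -0.39194125
φ = arcsin(-0.39194125) = -23.075343°

-23.0753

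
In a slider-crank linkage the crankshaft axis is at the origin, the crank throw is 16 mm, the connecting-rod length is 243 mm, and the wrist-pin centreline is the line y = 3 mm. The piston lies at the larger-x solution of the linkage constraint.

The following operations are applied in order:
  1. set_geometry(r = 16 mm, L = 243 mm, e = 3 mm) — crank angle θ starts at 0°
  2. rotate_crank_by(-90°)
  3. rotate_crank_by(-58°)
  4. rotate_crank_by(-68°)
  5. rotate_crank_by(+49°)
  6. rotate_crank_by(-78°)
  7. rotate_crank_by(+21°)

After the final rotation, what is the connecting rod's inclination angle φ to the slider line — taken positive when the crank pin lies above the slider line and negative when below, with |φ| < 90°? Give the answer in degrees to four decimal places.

1.9136

set_geometry: r = 16 mm, L = 243 mm, e = 3 mm; θ ← 0°
rotate_crank_by(-90°): θ ← 0° -90° = -90°
rotate_crank_by(-58°): θ ← -90° -58° = -148°
rotate_crank_by(-68°): θ ← -148° -68° = -216°
rotate_crank_by(+49°): θ ← -216° +49° = -167°
rotate_crank_by(-78°): θ ← -167° -78° = -245°
rotate_crank_by(+21°): θ ← -245° +21° = -224°
crank pin P = (r cos θ, r sin θ) = (-11.509437, 11.114534)
h = r sin θ − e = 11.114534 − 3 = 8.114534
sin φ = h / L = 8.114534 / 243 = 0.03339314
φ = arcsin(0.03339314) = 1.913642°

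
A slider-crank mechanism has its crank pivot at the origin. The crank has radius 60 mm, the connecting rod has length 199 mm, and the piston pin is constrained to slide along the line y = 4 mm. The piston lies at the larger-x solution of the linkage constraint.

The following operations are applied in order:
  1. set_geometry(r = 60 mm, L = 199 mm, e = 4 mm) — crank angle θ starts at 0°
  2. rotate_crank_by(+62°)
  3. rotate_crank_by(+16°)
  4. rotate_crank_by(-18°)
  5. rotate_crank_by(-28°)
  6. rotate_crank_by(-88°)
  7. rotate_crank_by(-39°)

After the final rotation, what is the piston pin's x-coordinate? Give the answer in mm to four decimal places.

183.2758

set_geometry: r = 60 mm, L = 199 mm, e = 4 mm; θ ← 0°
rotate_crank_by(+62°): θ ← 0° +62° = 62°
rotate_crank_by(+16°): θ ← 62° +16° = 78°
rotate_crank_by(-18°): θ ← 78° -18° = 60°
rotate_crank_by(-28°): θ ← 60° -28° = 32°
rotate_crank_by(-88°): θ ← 32° -88° = -56°
rotate_crank_by(-39°): θ ← -56° -39° = -95°
crank pin P = (r cos θ, r sin θ) = (-5.229345, -59.771682)
h = r sin θ − e = -59.771682 − 4 = -63.771682
x = r cos θ + √(L² − h²) = -5.229345 + √(39601.0 − 4066.8274) = -5.229345 + 188.505100 = 183.275755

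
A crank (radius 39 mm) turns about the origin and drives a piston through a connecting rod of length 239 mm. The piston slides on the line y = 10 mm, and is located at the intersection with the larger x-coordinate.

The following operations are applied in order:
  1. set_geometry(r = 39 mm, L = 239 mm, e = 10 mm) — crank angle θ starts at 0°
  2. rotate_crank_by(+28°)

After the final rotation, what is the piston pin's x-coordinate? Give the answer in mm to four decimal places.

set_geometry: r = 39 mm, L = 239 mm, e = 10 mm; θ ← 0°
rotate_crank_by(+28°): θ ← 0° +28° = 28°
crank pin P = (r cos θ, r sin θ) = (34.434956, 18.309391)
h = r sin θ − e = 18.309391 − 10 = 8.309391
x = r cos θ + √(L² − h²) = 34.434956 + √(57121.0 − 69.0460) = 34.434956 + 238.855509 = 273.290465

273.2905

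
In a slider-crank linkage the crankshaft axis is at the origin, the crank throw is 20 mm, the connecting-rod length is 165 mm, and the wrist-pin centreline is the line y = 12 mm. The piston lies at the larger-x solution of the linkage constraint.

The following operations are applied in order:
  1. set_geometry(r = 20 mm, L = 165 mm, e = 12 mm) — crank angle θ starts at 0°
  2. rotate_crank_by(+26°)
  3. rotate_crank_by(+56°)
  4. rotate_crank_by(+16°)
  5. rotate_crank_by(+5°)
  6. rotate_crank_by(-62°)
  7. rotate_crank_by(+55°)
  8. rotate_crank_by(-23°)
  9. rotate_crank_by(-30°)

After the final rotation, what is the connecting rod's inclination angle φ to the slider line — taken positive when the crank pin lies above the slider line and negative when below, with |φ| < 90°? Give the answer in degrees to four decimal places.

0.5695

set_geometry: r = 20 mm, L = 165 mm, e = 12 mm; θ ← 0°
rotate_crank_by(+26°): θ ← 0° +26° = 26°
rotate_crank_by(+56°): θ ← 26° +56° = 82°
rotate_crank_by(+16°): θ ← 82° +16° = 98°
rotate_crank_by(+5°): θ ← 98° +5° = 103°
rotate_crank_by(-62°): θ ← 103° -62° = 41°
rotate_crank_by(+55°): θ ← 41° +55° = 96°
rotate_crank_by(-23°): θ ← 96° -23° = 73°
rotate_crank_by(-30°): θ ← 73° -30° = 43°
crank pin P = (r cos θ, r sin θ) = (14.627074, 13.639967)
h = r sin θ − e = 13.639967 − 12 = 1.639967
sin φ = h / L = 1.639967 / 165 = 0.00993920
φ = arcsin(0.00993920) = 0.569483°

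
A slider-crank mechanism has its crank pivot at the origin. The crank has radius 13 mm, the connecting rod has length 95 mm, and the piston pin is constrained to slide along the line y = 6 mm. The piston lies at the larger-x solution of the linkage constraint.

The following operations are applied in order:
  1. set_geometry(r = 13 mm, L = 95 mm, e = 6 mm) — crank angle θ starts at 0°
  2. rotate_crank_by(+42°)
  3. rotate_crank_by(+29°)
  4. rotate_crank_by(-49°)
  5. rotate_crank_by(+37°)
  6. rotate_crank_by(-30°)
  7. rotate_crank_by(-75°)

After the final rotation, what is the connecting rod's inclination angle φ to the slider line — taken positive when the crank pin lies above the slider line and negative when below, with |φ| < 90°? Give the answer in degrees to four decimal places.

set_geometry: r = 13 mm, L = 95 mm, e = 6 mm; θ ← 0°
rotate_crank_by(+42°): θ ← 0° +42° = 42°
rotate_crank_by(+29°): θ ← 42° +29° = 71°
rotate_crank_by(-49°): θ ← 71° -49° = 22°
rotate_crank_by(+37°): θ ← 22° +37° = 59°
rotate_crank_by(-30°): θ ← 59° -30° = 29°
rotate_crank_by(-75°): θ ← 29° -75° = -46°
crank pin P = (r cos θ, r sin θ) = (9.030559, -9.351417)
h = r sin θ − e = -9.351417 − 6 = -15.351417
sin φ = h / L = -15.351417 / 95 = -0.16159387
φ = arcsin(-0.16159387) = -9.299422°

-9.2994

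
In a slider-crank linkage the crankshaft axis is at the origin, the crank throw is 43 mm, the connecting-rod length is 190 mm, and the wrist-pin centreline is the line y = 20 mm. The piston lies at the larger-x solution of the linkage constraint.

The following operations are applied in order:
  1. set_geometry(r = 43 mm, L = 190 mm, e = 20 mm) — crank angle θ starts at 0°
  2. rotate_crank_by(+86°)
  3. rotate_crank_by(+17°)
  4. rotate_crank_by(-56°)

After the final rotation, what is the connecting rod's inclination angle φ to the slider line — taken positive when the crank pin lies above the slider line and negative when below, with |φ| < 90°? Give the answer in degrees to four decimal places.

set_geometry: r = 43 mm, L = 190 mm, e = 20 mm; θ ← 0°
rotate_crank_by(+86°): θ ← 0° +86° = 86°
rotate_crank_by(+17°): θ ← 86° +17° = 103°
rotate_crank_by(-56°): θ ← 103° -56° = 47°
crank pin P = (r cos θ, r sin θ) = (29.325929, 31.448209)
h = r sin θ − e = 31.448209 − 20 = 11.448209
sin φ = h / L = 11.448209 / 190 = 0.06025373
φ = arcsin(0.06025373) = 3.454377°

3.4544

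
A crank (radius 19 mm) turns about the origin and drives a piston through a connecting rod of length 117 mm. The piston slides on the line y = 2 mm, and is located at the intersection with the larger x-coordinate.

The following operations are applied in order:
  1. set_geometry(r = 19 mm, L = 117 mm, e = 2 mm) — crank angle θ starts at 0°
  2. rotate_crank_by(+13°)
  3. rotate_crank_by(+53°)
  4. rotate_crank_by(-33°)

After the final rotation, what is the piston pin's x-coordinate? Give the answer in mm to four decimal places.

set_geometry: r = 19 mm, L = 117 mm, e = 2 mm; θ ← 0°
rotate_crank_by(+13°): θ ← 0° +13° = 13°
rotate_crank_by(+53°): θ ← 13° +53° = 66°
rotate_crank_by(-33°): θ ← 66° -33° = 33°
crank pin P = (r cos θ, r sin θ) = (15.934741, 10.348142)
h = r sin θ − e = 10.348142 − 2 = 8.348142
x = r cos θ + √(L² − h²) = 15.934741 + √(13689.0 − 69.6915) = 15.934741 + 116.701793 = 132.636534

132.6365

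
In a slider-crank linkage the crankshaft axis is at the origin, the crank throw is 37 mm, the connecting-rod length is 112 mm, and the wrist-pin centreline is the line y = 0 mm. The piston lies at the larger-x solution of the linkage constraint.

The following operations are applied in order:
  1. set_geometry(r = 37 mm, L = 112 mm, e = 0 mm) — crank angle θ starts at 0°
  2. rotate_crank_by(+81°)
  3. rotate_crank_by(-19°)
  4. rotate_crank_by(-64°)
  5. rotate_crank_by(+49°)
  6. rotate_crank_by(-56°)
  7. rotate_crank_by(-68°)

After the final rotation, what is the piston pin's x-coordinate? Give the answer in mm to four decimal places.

114.3622

set_geometry: r = 37 mm, L = 112 mm, e = 0 mm; θ ← 0°
rotate_crank_by(+81°): θ ← 0° +81° = 81°
rotate_crank_by(-19°): θ ← 81° -19° = 62°
rotate_crank_by(-64°): θ ← 62° -64° = -2°
rotate_crank_by(+49°): θ ← -2° +49° = 47°
rotate_crank_by(-56°): θ ← 47° -56° = -9°
rotate_crank_by(-68°): θ ← -9° -68° = -77°
crank pin P = (r cos θ, r sin θ) = (8.323189, -36.051692)
h = r sin θ − e = -36.051692 − 0 = -36.051692
x = r cos θ + √(L² − h²) = 8.323189 + √(12544.0 − 1299.7245) = 8.323189 + 106.039028 = 114.362217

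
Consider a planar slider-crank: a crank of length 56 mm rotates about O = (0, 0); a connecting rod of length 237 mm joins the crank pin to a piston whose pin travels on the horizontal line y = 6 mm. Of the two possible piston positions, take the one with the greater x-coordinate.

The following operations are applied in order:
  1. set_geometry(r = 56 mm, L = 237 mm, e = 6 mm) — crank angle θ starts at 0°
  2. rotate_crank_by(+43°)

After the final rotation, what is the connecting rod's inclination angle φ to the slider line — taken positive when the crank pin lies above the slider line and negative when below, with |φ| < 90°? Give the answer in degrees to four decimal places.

7.8067

set_geometry: r = 56 mm, L = 237 mm, e = 6 mm; θ ← 0°
rotate_crank_by(+43°): θ ← 0° +43° = 43°
crank pin P = (r cos θ, r sin θ) = (40.955807, 38.191908)
h = r sin θ − e = 38.191908 − 6 = 32.191908
sin φ = h / L = 32.191908 / 237 = 0.13583084
φ = arcsin(0.13583084) = 7.806666°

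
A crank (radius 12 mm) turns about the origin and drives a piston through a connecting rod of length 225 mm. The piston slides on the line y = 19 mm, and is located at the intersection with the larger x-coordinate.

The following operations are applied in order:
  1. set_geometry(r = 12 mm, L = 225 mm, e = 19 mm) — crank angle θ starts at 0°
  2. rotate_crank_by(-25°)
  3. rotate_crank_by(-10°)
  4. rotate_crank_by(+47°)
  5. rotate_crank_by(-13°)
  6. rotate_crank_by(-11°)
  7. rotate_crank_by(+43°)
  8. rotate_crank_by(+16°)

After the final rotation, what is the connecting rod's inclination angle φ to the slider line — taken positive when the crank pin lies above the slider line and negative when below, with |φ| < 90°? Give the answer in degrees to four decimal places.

set_geometry: r = 12 mm, L = 225 mm, e = 19 mm; θ ← 0°
rotate_crank_by(-25°): θ ← 0° -25° = -25°
rotate_crank_by(-10°): θ ← -25° -10° = -35°
rotate_crank_by(+47°): θ ← -35° +47° = 12°
rotate_crank_by(-13°): θ ← 12° -13° = -1°
rotate_crank_by(-11°): θ ← -1° -11° = -12°
rotate_crank_by(+43°): θ ← -12° +43° = 31°
rotate_crank_by(+16°): θ ← 31° +16° = 47°
crank pin P = (r cos θ, r sin θ) = (8.183980, 8.776244)
h = r sin θ − e = 8.776244 − 19 = -10.223756
sin φ = h / L = -10.223756 / 225 = -0.04543891
φ = arcsin(-0.04543891) = -2.604355°

-2.6044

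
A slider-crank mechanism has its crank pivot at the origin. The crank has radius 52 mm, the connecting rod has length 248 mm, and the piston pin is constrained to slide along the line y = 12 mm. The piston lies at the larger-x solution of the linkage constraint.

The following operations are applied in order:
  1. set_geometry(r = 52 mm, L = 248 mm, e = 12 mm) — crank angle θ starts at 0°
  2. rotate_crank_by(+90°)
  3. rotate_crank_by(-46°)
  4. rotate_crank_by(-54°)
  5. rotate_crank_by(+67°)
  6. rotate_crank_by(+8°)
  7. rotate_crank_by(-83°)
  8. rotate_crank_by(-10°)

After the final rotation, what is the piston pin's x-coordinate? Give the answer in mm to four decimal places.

set_geometry: r = 52 mm, L = 248 mm, e = 12 mm; θ ← 0°
rotate_crank_by(+90°): θ ← 0° +90° = 90°
rotate_crank_by(-46°): θ ← 90° -46° = 44°
rotate_crank_by(-54°): θ ← 44° -54° = -10°
rotate_crank_by(+67°): θ ← -10° +67° = 57°
rotate_crank_by(+8°): θ ← 57° +8° = 65°
rotate_crank_by(-83°): θ ← 65° -83° = -18°
rotate_crank_by(-10°): θ ← -18° -10° = -28°
crank pin P = (r cos θ, r sin θ) = (45.913275, -24.412521)
h = r sin θ − e = -24.412521 − 12 = -36.412521
x = r cos θ + √(L² − h²) = 45.913275 + √(61504.0 − 1325.8717) = 45.913275 + 245.312308 = 291.225583

291.2256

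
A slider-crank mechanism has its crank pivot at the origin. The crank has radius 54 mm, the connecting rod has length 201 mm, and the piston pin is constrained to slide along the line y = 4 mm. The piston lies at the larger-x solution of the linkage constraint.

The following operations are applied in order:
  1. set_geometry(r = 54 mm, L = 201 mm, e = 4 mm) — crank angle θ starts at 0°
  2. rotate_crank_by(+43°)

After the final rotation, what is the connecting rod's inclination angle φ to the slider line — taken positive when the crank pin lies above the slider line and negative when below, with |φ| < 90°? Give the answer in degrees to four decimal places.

set_geometry: r = 54 mm, L = 201 mm, e = 4 mm; θ ← 0°
rotate_crank_by(+43°): θ ← 0° +43° = 43°
crank pin P = (r cos θ, r sin θ) = (39.493100, 36.827911)
h = r sin θ − e = 36.827911 − 4 = 32.827911
sin φ = h / L = 32.827911 / 201 = 0.16332294
φ = arcsin(0.16332294) = 9.399825°

9.3998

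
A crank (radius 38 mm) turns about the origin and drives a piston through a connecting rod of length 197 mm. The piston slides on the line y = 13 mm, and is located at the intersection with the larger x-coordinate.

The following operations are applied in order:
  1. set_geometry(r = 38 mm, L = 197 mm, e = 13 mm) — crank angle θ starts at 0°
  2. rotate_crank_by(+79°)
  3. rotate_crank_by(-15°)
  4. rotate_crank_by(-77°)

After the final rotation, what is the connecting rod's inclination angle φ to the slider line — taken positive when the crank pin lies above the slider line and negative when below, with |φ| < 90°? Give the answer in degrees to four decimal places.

-6.2797

set_geometry: r = 38 mm, L = 197 mm, e = 13 mm; θ ← 0°
rotate_crank_by(+79°): θ ← 0° +79° = 79°
rotate_crank_by(-15°): θ ← 79° -15° = 64°
rotate_crank_by(-77°): θ ← 64° -77° = -13°
crank pin P = (r cos θ, r sin θ) = (37.026062, -8.548140)
h = r sin θ − e = -8.548140 − 13 = -21.548140
sin φ = h / L = -21.548140 / 197 = -0.10938142
φ = arcsin(-0.10938142) = -6.279658°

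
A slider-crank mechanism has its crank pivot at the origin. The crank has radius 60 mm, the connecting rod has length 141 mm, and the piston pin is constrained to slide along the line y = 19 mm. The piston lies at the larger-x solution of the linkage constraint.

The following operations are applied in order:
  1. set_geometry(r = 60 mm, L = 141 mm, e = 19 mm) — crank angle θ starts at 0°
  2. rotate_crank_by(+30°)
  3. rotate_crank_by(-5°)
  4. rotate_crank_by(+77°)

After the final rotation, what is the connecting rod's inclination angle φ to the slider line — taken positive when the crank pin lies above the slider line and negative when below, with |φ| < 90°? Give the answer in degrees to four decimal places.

16.3486

set_geometry: r = 60 mm, L = 141 mm, e = 19 mm; θ ← 0°
rotate_crank_by(+30°): θ ← 0° +30° = 30°
rotate_crank_by(-5°): θ ← 30° -5° = 25°
rotate_crank_by(+77°): θ ← 25° +77° = 102°
crank pin P = (r cos θ, r sin θ) = (-12.474701, 58.688856)
h = r sin θ − e = 58.688856 − 19 = 39.688856
sin φ = h / L = 39.688856 / 141 = 0.28148125
φ = arcsin(0.28148125) = 16.348630°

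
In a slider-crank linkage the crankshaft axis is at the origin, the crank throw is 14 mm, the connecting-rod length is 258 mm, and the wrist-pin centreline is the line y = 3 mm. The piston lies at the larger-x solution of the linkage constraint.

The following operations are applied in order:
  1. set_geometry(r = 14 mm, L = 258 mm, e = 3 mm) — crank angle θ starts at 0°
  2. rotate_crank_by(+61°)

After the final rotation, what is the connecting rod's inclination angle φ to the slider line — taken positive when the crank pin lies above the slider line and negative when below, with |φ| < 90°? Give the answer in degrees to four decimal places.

2.0535

set_geometry: r = 14 mm, L = 258 mm, e = 3 mm; θ ← 0°
rotate_crank_by(+61°): θ ← 0° +61° = 61°
crank pin P = (r cos θ, r sin θ) = (6.787335, 12.244676)
h = r sin θ − e = 12.244676 − 3 = 9.244676
sin φ = h / L = 9.244676 / 258 = 0.03583208
φ = arcsin(0.03583208) = 2.053466°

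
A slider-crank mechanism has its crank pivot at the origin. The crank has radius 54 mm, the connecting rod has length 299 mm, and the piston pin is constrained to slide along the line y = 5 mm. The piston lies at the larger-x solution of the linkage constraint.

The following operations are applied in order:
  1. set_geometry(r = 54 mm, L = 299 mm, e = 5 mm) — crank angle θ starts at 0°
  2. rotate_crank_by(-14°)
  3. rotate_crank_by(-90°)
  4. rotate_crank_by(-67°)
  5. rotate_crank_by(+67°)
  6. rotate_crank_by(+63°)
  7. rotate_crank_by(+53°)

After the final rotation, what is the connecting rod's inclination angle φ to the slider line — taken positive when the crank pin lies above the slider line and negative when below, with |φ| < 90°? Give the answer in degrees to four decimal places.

1.1934

set_geometry: r = 54 mm, L = 299 mm, e = 5 mm; θ ← 0°
rotate_crank_by(-14°): θ ← 0° -14° = -14°
rotate_crank_by(-90°): θ ← -14° -90° = -104°
rotate_crank_by(-67°): θ ← -104° -67° = -171°
rotate_crank_by(+67°): θ ← -171° +67° = -104°
rotate_crank_by(+63°): θ ← -104° +63° = -41°
rotate_crank_by(+53°): θ ← -41° +53° = 12°
crank pin P = (r cos θ, r sin θ) = (52.819970, 11.227231)
h = r sin θ − e = 11.227231 − 5 = 6.227231
sin φ = h / L = 6.227231 / 299 = 0.02082686
φ = arcsin(0.02082686) = 1.193377°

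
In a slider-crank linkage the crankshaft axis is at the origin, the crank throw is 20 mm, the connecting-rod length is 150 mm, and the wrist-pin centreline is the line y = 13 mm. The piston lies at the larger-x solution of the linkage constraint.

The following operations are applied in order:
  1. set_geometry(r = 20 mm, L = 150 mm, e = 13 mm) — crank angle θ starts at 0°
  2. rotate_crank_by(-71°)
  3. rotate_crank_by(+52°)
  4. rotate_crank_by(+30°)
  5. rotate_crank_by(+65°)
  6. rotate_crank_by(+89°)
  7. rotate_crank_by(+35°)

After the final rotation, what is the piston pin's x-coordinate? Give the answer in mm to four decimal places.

129.8882

set_geometry: r = 20 mm, L = 150 mm, e = 13 mm; θ ← 0°
rotate_crank_by(-71°): θ ← 0° -71° = -71°
rotate_crank_by(+52°): θ ← -71° +52° = -19°
rotate_crank_by(+30°): θ ← -19° +30° = 11°
rotate_crank_by(+65°): θ ← 11° +65° = 76°
rotate_crank_by(+89°): θ ← 76° +89° = 165°
rotate_crank_by(+35°): θ ← 165° +35° = 200°
crank pin P = (r cos θ, r sin θ) = (-18.793852, -6.840403)
h = r sin θ − e = -6.840403 − 13 = -19.840403
x = r cos θ + √(L² − h²) = -18.793852 + √(22500.0 − 393.6416) = -18.793852 + 148.682072 = 129.888219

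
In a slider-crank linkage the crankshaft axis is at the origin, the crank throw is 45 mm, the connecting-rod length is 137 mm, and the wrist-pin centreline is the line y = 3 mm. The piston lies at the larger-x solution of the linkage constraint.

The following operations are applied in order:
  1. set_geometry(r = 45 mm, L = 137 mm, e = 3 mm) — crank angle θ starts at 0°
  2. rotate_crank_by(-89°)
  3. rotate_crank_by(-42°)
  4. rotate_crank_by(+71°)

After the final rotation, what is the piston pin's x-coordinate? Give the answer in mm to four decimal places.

152.9125

set_geometry: r = 45 mm, L = 137 mm, e = 3 mm; θ ← 0°
rotate_crank_by(-89°): θ ← 0° -89° = -89°
rotate_crank_by(-42°): θ ← -89° -42° = -131°
rotate_crank_by(+71°): θ ← -131° +71° = -60°
crank pin P = (r cos θ, r sin θ) = (22.500000, -38.971143)
h = r sin θ − e = -38.971143 − 3 = -41.971143
x = r cos θ + √(L² − h²) = 22.500000 + √(18769.0 − 1761.5769) = 22.500000 + 130.412511 = 152.912511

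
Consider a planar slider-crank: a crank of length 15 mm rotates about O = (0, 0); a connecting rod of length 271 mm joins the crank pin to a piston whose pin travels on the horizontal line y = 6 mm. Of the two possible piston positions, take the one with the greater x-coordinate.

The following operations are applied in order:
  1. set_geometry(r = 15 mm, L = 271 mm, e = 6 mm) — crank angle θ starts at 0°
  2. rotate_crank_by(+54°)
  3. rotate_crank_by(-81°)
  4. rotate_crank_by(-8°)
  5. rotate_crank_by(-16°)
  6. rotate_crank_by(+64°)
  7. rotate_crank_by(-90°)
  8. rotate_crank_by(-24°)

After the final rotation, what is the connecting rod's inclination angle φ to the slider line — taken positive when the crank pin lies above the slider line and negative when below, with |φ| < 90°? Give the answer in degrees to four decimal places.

-4.3859

set_geometry: r = 15 mm, L = 271 mm, e = 6 mm; θ ← 0°
rotate_crank_by(+54°): θ ← 0° +54° = 54°
rotate_crank_by(-81°): θ ← 54° -81° = -27°
rotate_crank_by(-8°): θ ← -27° -8° = -35°
rotate_crank_by(-16°): θ ← -35° -16° = -51°
rotate_crank_by(+64°): θ ← -51° +64° = 13°
rotate_crank_by(-90°): θ ← 13° -90° = -77°
rotate_crank_by(-24°): θ ← -77° -24° = -101°
crank pin P = (r cos θ, r sin θ) = (-2.862135, -14.724408)
h = r sin θ − e = -14.724408 − 6 = -20.724408
sin φ = h / L = -20.724408 / 271 = -0.07647383
φ = arcsin(-0.07647383) = -4.385910°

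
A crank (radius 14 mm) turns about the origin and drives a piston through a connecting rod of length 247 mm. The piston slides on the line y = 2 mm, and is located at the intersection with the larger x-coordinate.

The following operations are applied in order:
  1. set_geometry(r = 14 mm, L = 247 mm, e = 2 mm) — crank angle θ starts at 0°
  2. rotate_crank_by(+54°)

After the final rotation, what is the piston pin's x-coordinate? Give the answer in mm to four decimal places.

set_geometry: r = 14 mm, L = 247 mm, e = 2 mm; θ ← 0°
rotate_crank_by(+54°): θ ← 0° +54° = 54°
crank pin P = (r cos θ, r sin θ) = (8.228994, 11.326238)
h = r sin θ − e = 11.326238 − 2 = 9.326238
x = r cos θ + √(L² − h²) = 8.228994 + √(61009.0 − 86.9787) = 8.228994 + 246.823867 = 255.052860

255.0529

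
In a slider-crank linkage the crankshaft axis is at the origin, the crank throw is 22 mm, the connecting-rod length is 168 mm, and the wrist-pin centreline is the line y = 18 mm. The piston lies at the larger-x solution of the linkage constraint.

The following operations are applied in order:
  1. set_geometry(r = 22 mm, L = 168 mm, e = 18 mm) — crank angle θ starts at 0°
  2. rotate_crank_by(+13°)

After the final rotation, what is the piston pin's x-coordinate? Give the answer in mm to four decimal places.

set_geometry: r = 22 mm, L = 168 mm, e = 18 mm; θ ← 0°
rotate_crank_by(+13°): θ ← 0° +13° = 13°
crank pin P = (r cos θ, r sin θ) = (21.436141, 4.948923)
h = r sin θ − e = 4.948923 − 18 = -13.051077
x = r cos θ + √(L² − h²) = 21.436141 + √(28224.0 − 170.3306) = 21.436141 + 167.492297 = 188.928438

188.9284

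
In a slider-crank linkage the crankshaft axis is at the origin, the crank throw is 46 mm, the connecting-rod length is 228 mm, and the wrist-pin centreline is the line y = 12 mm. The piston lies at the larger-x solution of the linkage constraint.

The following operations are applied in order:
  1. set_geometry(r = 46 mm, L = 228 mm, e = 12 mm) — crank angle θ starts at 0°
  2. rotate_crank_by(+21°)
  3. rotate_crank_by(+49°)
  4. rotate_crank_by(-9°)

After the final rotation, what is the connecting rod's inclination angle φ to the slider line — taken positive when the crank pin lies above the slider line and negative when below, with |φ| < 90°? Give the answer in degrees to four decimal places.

7.1130

set_geometry: r = 46 mm, L = 228 mm, e = 12 mm; θ ← 0°
rotate_crank_by(+21°): θ ← 0° +21° = 21°
rotate_crank_by(+49°): θ ← 21° +49° = 70°
rotate_crank_by(-9°): θ ← 70° -9° = 61°
crank pin P = (r cos θ, r sin θ) = (22.301243, 40.232507)
h = r sin θ − e = 40.232507 − 12 = 28.232507
sin φ = h / L = 28.232507 / 228 = 0.12382678
φ = arcsin(0.12382678) = 7.113009°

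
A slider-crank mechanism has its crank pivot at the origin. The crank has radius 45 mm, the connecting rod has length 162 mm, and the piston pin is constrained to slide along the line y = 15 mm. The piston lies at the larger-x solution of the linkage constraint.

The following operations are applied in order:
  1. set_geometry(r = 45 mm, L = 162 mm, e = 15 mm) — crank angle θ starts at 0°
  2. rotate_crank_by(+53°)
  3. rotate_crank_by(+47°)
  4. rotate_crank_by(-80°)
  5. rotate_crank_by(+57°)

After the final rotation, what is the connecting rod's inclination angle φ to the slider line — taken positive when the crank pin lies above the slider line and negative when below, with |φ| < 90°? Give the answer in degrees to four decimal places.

10.2571

set_geometry: r = 45 mm, L = 162 mm, e = 15 mm; θ ← 0°
rotate_crank_by(+53°): θ ← 0° +53° = 53°
rotate_crank_by(+47°): θ ← 53° +47° = 100°
rotate_crank_by(-80°): θ ← 100° -80° = 20°
rotate_crank_by(+57°): θ ← 20° +57° = 77°
crank pin P = (r cos θ, r sin θ) = (10.122797, 43.846653)
h = r sin θ − e = 43.846653 − 15 = 28.846653
sin φ = h / L = 28.846653 / 162 = 0.17806576
φ = arcsin(0.17806576) = 10.257116°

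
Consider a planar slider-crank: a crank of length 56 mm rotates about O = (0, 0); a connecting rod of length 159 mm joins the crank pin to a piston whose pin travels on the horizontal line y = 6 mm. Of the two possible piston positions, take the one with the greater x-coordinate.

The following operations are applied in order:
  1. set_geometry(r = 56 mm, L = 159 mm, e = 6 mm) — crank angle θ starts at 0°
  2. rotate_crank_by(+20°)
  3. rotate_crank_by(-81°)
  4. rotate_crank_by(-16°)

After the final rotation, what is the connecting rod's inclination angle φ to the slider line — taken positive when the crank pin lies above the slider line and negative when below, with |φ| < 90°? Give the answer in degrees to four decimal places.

-22.3901

set_geometry: r = 56 mm, L = 159 mm, e = 6 mm; θ ← 0°
rotate_crank_by(+20°): θ ← 0° +20° = 20°
rotate_crank_by(-81°): θ ← 20° -81° = -61°
rotate_crank_by(-16°): θ ← -61° -16° = -77°
crank pin P = (r cos θ, r sin θ) = (12.597259, -54.564724)
h = r sin θ − e = -54.564724 − 6 = -60.564724
sin φ = h / L = -60.564724 / 159 = -0.38091021
φ = arcsin(-0.38091021) = -22.390075°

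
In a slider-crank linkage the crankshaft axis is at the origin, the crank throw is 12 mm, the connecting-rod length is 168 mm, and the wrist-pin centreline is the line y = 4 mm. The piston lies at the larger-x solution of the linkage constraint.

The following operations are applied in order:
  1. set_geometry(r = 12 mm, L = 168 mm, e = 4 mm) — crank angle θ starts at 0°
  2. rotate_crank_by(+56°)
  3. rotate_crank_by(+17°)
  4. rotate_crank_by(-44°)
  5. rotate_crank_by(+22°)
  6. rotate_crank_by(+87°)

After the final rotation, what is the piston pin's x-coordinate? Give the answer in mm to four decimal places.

159.0339

set_geometry: r = 12 mm, L = 168 mm, e = 4 mm; θ ← 0°
rotate_crank_by(+56°): θ ← 0° +56° = 56°
rotate_crank_by(+17°): θ ← 56° +17° = 73°
rotate_crank_by(-44°): θ ← 73° -44° = 29°
rotate_crank_by(+22°): θ ← 29° +22° = 51°
rotate_crank_by(+87°): θ ← 51° +87° = 138°
crank pin P = (r cos θ, r sin θ) = (-8.917738, 8.029567)
h = r sin θ − e = 8.029567 − 4 = 4.029567
x = r cos θ + √(L² − h²) = -8.917738 + √(28224.0 − 16.2374) = -8.917738 + 167.951667 = 159.033930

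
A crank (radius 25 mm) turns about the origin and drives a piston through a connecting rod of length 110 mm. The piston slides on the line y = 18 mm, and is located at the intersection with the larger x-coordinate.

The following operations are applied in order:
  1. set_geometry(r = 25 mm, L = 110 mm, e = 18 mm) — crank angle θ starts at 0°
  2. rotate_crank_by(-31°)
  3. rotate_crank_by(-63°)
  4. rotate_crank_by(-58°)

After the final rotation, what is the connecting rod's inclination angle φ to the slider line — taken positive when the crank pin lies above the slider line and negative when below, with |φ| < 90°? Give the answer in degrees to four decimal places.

set_geometry: r = 25 mm, L = 110 mm, e = 18 mm; θ ← 0°
rotate_crank_by(-31°): θ ← 0° -31° = -31°
rotate_crank_by(-63°): θ ← -31° -63° = -94°
rotate_crank_by(-58°): θ ← -94° -58° = -152°
crank pin P = (r cos θ, r sin θ) = (-22.073690, -11.736789)
h = r sin θ − e = -11.736789 − 18 = -29.736789
sin φ = h / L = -29.736789 / 110 = -0.27033445
φ = arcsin(-0.27033445) = -15.684169°

-15.6842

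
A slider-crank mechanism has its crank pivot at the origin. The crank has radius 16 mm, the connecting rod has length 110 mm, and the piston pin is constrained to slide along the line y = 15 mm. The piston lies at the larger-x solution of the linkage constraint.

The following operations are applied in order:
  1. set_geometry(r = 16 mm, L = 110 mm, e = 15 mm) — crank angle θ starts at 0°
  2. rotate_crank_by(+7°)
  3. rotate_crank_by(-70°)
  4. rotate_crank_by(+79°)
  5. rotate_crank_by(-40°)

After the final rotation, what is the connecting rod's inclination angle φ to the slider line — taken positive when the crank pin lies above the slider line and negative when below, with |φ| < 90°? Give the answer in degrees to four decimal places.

set_geometry: r = 16 mm, L = 110 mm, e = 15 mm; θ ← 0°
rotate_crank_by(+7°): θ ← 0° +7° = 7°
rotate_crank_by(-70°): θ ← 7° -70° = -63°
rotate_crank_by(+79°): θ ← -63° +79° = 16°
rotate_crank_by(-40°): θ ← 16° -40° = -24°
crank pin P = (r cos θ, r sin θ) = (14.616727, -6.507786)
h = r sin θ − e = -6.507786 − 15 = -21.507786
sin φ = h / L = -21.507786 / 110 = -0.19552533
φ = arcsin(-0.19552533) = -11.275414°

-11.2754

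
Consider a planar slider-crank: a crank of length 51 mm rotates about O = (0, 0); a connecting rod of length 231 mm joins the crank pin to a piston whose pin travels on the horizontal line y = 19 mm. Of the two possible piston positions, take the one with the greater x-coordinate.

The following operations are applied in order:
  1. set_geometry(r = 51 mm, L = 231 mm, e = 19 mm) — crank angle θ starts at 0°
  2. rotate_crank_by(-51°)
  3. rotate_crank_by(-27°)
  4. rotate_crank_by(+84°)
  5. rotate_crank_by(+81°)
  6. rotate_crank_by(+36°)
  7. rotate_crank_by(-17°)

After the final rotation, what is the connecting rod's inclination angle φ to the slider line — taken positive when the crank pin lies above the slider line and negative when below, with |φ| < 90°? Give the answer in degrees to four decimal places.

set_geometry: r = 51 mm, L = 231 mm, e = 19 mm; θ ← 0°
rotate_crank_by(-51°): θ ← 0° -51° = -51°
rotate_crank_by(-27°): θ ← -51° -27° = -78°
rotate_crank_by(+84°): θ ← -78° +84° = 6°
rotate_crank_by(+81°): θ ← 6° +81° = 87°
rotate_crank_by(+36°): θ ← 87° +36° = 123°
rotate_crank_by(-17°): θ ← 123° -17° = 106°
crank pin P = (r cos θ, r sin θ) = (-14.057505, 49.024346)
h = r sin θ − e = 49.024346 − 19 = 30.024346
sin φ = h / L = 30.024346 / 231 = 0.12997553
φ = arcsin(0.12997553) = 7.468178°

7.4682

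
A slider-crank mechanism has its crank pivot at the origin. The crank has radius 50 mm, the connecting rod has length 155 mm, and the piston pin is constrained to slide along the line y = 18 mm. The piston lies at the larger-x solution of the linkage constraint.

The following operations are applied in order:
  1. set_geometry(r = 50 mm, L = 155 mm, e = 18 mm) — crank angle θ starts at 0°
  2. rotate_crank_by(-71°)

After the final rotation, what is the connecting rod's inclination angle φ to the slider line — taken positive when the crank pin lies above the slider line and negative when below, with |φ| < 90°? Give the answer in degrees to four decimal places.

set_geometry: r = 50 mm, L = 155 mm, e = 18 mm; θ ← 0°
rotate_crank_by(-71°): θ ← 0° -71° = -71°
crank pin P = (r cos θ, r sin θ) = (16.278408, -47.275929)
h = r sin θ − e = -47.275929 − 18 = -65.275929
sin φ = h / L = -65.275929 / 155 = -0.42113502
φ = arcsin(-0.42113502) = -24.906267°

-24.9063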